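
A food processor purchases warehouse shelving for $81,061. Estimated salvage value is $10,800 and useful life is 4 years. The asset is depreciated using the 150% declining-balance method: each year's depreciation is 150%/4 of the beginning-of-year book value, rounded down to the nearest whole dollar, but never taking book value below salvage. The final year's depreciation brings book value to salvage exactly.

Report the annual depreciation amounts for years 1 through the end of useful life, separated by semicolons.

Depreciable base = $81,061 − $10,800 = $70,261.
Year 1: ⌊$81,061 × 150%/4⌋ = $30,397. Book value $50,664.
Year 2: ⌊$50,664 × 150%/4⌋ = $18,999. Book value $31,665.
Year 3: ⌊$31,665 × 150%/4⌋ = $11,874. Book value $19,791.
Year 4 (final): $19,791 − $10,800 = $8,991. Book value $10,800.

$30,397; $18,999; $11,874; $8,991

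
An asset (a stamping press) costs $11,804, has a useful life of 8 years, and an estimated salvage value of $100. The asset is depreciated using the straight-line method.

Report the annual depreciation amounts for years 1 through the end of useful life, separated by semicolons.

$1,463; $1,463; $1,463; $1,463; $1,463; $1,463; $1,463; $1,463

Depreciable base = $11,804 − $100 = $11,704.
Annual expense = $11,704 / 8 = $1,463.
End of year 1: book value $10,341.
End of year 2: book value $8,878.
End of year 3: book value $7,415.
End of year 4: book value $5,952.
End of year 5: book value $4,489.
End of year 6: book value $3,026.
End of year 7: book value $1,563.
End of year 8: book value $100.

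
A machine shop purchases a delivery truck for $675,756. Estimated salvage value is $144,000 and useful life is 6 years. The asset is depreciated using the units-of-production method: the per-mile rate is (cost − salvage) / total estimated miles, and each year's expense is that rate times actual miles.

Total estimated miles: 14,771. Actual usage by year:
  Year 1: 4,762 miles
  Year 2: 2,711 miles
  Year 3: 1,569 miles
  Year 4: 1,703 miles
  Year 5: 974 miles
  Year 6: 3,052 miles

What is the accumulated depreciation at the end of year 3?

Depreciable base = $675,756 − $144,000 = $531,756.
Rate = $531,756 / 14,771 miles = $36 per mile.
Year 1: 4,762 × $36 = $171,432. Book value $504,324.
Year 2: 2,711 × $36 = $97,596. Book value $406,728.
Year 3: 1,569 × $36 = $56,484. Book value $350,244.
Accumulated through year 3 = $675,756 − $350,244 = $325,512.

$325,512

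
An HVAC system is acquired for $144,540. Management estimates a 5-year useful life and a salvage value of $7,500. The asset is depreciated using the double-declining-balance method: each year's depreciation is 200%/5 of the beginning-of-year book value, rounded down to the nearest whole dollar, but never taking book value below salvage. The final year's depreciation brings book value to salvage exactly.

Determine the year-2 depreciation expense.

$34,689

Depreciable base = $144,540 − $7,500 = $137,040.
Year 1: ⌊$144,540 × 200%/5⌋ = $57,816. Book value $86,724.
Year 2: ⌊$86,724 × 200%/5⌋ = $34,689. Book value $52,035.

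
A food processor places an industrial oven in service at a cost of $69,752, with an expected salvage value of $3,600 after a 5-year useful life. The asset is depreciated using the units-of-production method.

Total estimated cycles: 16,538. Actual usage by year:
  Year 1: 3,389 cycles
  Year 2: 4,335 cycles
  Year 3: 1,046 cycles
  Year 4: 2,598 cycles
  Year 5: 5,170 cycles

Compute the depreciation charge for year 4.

Depreciable base = $69,752 − $3,600 = $66,152.
Rate = $66,152 / 16,538 cycles = $4 per cycle.
Year 1: 3,389 × $4 = $13,556. Book value $56,196.
Year 2: 4,335 × $4 = $17,340. Book value $38,856.
Year 3: 1,046 × $4 = $4,184. Book value $34,672.
Year 4: 2,598 × $4 = $10,392. Book value $24,280.

$10,392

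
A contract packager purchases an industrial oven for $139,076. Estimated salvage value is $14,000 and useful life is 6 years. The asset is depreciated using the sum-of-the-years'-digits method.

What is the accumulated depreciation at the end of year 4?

$107,208

Depreciable base = $139,076 − $14,000 = $125,076.
Sum of the years' digits = 6+5+4+3+2+1 = 21.
Year 1: $125,076 × 6/21 = $35,736. Book value $103,340.
Year 2: $125,076 × 5/21 = $29,780. Book value $73,560.
Year 3: $125,076 × 4/21 = $23,824. Book value $49,736.
Year 4: $125,076 × 3/21 = $17,868. Book value $31,868.
Accumulated through year 4 = $139,076 − $31,868 = $107,208.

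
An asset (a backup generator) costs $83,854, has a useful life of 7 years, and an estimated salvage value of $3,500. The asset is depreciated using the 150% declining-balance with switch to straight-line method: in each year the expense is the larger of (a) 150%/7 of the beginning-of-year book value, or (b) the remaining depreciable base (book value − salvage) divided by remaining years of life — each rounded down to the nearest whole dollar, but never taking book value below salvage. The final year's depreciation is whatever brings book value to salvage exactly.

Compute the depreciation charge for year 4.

$9,293

Depreciable base = $83,854 − $3,500 = $80,354.
Year 1: DB = ⌊$83,854 × 150%/7⌋ = $17,968; SL = ⌊$80,354/7⌋ = $11,479 → take DB $17,968. Book value $65,886.
Year 2: DB = ⌊$65,886 × 150%/7⌋ = $14,118; SL = ⌊$62,386/6⌋ = $10,397 → take DB $14,118. Book value $51,768.
Year 3: DB = ⌊$51,768 × 150%/7⌋ = $11,093; SL = ⌊$48,268/5⌋ = $9,653 → take DB $11,093. Book value $40,675.
Year 4: DB = ⌊$40,675 × 150%/7⌋ = $8,716; SL = ⌊$37,175/4⌋ = $9,293 → take SL $9,293. Book value $31,382.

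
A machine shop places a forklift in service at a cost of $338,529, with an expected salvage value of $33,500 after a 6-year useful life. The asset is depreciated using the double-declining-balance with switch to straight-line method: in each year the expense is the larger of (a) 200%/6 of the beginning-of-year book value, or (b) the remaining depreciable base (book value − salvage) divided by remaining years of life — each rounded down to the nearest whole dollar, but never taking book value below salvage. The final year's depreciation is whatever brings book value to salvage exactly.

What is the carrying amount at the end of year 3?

$100,306

Depreciable base = $338,529 − $33,500 = $305,029.
Year 1: DB = ⌊$338,529 × 200%/6⌋ = $112,843; SL = ⌊$305,029/6⌋ = $50,838 → take DB $112,843. Book value $225,686.
Year 2: DB = ⌊$225,686 × 200%/6⌋ = $75,228; SL = ⌊$192,186/5⌋ = $38,437 → take DB $75,228. Book value $150,458.
Year 3: DB = ⌊$150,458 × 200%/6⌋ = $50,152; SL = ⌊$116,958/4⌋ = $29,239 → take DB $50,152. Book value $100,306.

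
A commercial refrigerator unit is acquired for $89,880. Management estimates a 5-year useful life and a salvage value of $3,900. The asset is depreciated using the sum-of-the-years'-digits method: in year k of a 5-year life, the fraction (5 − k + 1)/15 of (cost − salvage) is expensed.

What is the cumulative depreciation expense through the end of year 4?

Depreciable base = $89,880 − $3,900 = $85,980.
Sum of the years' digits = 5+4+3+2+1 = 15.
Year 1: $85,980 × 5/15 = $28,660. Book value $61,220.
Year 2: $85,980 × 4/15 = $22,928. Book value $38,292.
Year 3: $85,980 × 3/15 = $17,196. Book value $21,096.
Year 4: $85,980 × 2/15 = $11,464. Book value $9,632.
Accumulated through year 4 = $89,880 − $9,632 = $80,248.

$80,248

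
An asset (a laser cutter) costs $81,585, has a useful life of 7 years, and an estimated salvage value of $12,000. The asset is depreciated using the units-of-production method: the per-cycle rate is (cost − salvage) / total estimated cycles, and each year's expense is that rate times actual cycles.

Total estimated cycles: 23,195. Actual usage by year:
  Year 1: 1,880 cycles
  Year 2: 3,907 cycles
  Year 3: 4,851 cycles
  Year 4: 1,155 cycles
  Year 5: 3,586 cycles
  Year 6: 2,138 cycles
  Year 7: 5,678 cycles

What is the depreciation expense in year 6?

Depreciable base = $81,585 − $12,000 = $69,585.
Rate = $69,585 / 23,195 cycles = $3 per cycle.
Year 1: 1,880 × $3 = $5,640. Book value $75,945.
Year 2: 3,907 × $3 = $11,721. Book value $64,224.
Year 3: 4,851 × $3 = $14,553. Book value $49,671.
Year 4: 1,155 × $3 = $3,465. Book value $46,206.
Year 5: 3,586 × $3 = $10,758. Book value $35,448.
Year 6: 2,138 × $3 = $6,414. Book value $29,034.

$6,414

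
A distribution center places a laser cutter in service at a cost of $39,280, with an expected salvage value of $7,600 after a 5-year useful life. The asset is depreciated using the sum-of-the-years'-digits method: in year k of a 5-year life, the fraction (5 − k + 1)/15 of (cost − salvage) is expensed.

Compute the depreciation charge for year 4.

Depreciable base = $39,280 − $7,600 = $31,680.
Sum of the years' digits = 5+4+3+2+1 = 15.
Year 1: $31,680 × 5/15 = $10,560. Book value $28,720.
Year 2: $31,680 × 4/15 = $8,448. Book value $20,272.
Year 3: $31,680 × 3/15 = $6,336. Book value $13,936.
Year 4: $31,680 × 2/15 = $4,224. Book value $9,712.

$4,224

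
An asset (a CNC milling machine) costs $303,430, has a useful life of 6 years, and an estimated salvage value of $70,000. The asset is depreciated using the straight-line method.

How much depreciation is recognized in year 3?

$38,905

Depreciable base = $303,430 − $70,000 = $233,430.
Annual expense = $233,430 / 6 = $38,905.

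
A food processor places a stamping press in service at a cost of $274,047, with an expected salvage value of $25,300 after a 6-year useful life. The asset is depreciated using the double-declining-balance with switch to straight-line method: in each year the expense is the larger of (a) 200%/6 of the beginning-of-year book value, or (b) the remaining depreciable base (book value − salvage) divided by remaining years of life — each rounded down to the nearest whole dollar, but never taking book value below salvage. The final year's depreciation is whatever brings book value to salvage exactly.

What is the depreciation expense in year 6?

Depreciable base = $274,047 − $25,300 = $248,747.
Year 1: DB = ⌊$274,047 × 200%/6⌋ = $91,349; SL = ⌊$248,747/6⌋ = $41,457 → take DB $91,349. Book value $182,698.
Year 2: DB = ⌊$182,698 × 200%/6⌋ = $60,899; SL = ⌊$157,398/5⌋ = $31,479 → take DB $60,899. Book value $121,799.
Year 3: DB = ⌊$121,799 × 200%/6⌋ = $40,599; SL = ⌊$96,499/4⌋ = $24,124 → take DB $40,599. Book value $81,200.
Year 4: DB = ⌊$81,200 × 200%/6⌋ = $27,066; SL = ⌊$55,900/3⌋ = $18,633 → take DB $27,066. Book value $54,134.
Year 5: DB = ⌊$54,134 × 200%/6⌋ = $18,044; SL = ⌊$28,834/2⌋ = $14,417 → take DB $18,044. Book value $36,090.
Year 6 (final): $36,090 − $25,300 = $10,790. Book value $25,300.

$10,790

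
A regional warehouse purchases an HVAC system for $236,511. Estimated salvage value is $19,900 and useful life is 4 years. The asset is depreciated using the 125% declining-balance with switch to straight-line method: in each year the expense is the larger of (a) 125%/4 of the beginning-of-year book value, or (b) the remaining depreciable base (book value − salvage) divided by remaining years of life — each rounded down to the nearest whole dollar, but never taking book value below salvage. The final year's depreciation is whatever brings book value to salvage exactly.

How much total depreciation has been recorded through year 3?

$170,666

Depreciable base = $236,511 − $19,900 = $216,611.
Year 1: DB = ⌊$236,511 × 125%/4⌋ = $73,909; SL = ⌊$216,611/4⌋ = $54,152 → take DB $73,909. Book value $162,602.
Year 2: DB = ⌊$162,602 × 125%/4⌋ = $50,813; SL = ⌊$142,702/3⌋ = $47,567 → take DB $50,813. Book value $111,789.
Year 3: DB = ⌊$111,789 × 125%/4⌋ = $34,934; SL = ⌊$91,889/2⌋ = $45,944 → take SL $45,944. Book value $65,845.
Accumulated through year 3 = $236,511 − $65,845 = $170,666.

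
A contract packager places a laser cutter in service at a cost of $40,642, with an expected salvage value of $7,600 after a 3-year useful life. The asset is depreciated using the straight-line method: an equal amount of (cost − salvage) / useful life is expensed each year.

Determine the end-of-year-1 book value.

$29,628

Depreciable base = $40,642 − $7,600 = $33,042.
Annual expense = $33,042 / 3 = $11,014.
End of year 1: book value $29,628.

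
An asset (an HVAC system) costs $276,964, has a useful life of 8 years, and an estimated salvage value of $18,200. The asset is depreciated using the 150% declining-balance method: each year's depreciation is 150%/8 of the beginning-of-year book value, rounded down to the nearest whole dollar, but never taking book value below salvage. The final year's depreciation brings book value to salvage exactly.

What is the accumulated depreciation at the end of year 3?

$128,405

Depreciable base = $276,964 − $18,200 = $258,764.
Year 1: ⌊$276,964 × 150%/8⌋ = $51,930. Book value $225,034.
Year 2: ⌊$225,034 × 150%/8⌋ = $42,193. Book value $182,841.
Year 3: ⌊$182,841 × 150%/8⌋ = $34,282. Book value $148,559.
Accumulated through year 3 = $276,964 − $148,559 = $128,405.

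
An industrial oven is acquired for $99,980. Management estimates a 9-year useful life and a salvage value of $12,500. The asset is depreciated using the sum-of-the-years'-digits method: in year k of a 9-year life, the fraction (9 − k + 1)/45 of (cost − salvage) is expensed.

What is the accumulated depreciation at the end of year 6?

$75,816

Depreciable base = $99,980 − $12,500 = $87,480.
Sum of the years' digits = 9+8+7+6+5+4+3+2+1 = 45.
Year 1: $87,480 × 9/45 = $17,496. Book value $82,484.
Year 2: $87,480 × 8/45 = $15,552. Book value $66,932.
Year 3: $87,480 × 7/45 = $13,608. Book value $53,324.
Year 4: $87,480 × 6/45 = $11,664. Book value $41,660.
Year 5: $87,480 × 5/45 = $9,720. Book value $31,940.
Year 6: $87,480 × 4/45 = $7,776. Book value $24,164.
Accumulated through year 6 = $99,980 − $24,164 = $75,816.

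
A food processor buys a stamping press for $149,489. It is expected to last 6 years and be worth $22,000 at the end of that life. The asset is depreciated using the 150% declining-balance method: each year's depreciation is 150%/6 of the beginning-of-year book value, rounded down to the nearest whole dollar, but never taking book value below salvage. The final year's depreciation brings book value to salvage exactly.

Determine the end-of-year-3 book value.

$63,066

Depreciable base = $149,489 − $22,000 = $127,489.
Year 1: ⌊$149,489 × 150%/6⌋ = $37,372. Book value $112,117.
Year 2: ⌊$112,117 × 150%/6⌋ = $28,029. Book value $84,088.
Year 3: ⌊$84,088 × 150%/6⌋ = $21,022. Book value $63,066.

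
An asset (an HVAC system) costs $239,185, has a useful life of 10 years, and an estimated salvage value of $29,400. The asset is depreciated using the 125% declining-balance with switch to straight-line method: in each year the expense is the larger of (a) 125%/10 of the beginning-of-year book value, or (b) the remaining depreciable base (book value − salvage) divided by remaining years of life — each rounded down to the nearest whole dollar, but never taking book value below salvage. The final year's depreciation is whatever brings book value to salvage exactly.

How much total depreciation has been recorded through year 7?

$154,381

Depreciable base = $239,185 − $29,400 = $209,785.
Year 1: DB = ⌊$239,185 × 125%/10⌋ = $29,898; SL = ⌊$209,785/10⌋ = $20,978 → take DB $29,898. Book value $209,287.
Year 2: DB = ⌊$209,287 × 125%/10⌋ = $26,160; SL = ⌊$179,887/9⌋ = $19,987 → take DB $26,160. Book value $183,127.
Year 3: DB = ⌊$183,127 × 125%/10⌋ = $22,890; SL = ⌊$153,727/8⌋ = $19,215 → take DB $22,890. Book value $160,237.
Year 4: DB = ⌊$160,237 × 125%/10⌋ = $20,029; SL = ⌊$130,837/7⌋ = $18,691 → take DB $20,029. Book value $140,208.
Year 5: DB = ⌊$140,208 × 125%/10⌋ = $17,526; SL = ⌊$110,808/6⌋ = $18,468 → take SL $18,468. Book value $121,740.
Year 6: DB = ⌊$121,740 × 125%/10⌋ = $15,217; SL = ⌊$92,340/5⌋ = $18,468 → take SL $18,468. Book value $103,272.
Year 7: DB = ⌊$103,272 × 125%/10⌋ = $12,909; SL = ⌊$73,872/4⌋ = $18,468 → take SL $18,468. Book value $84,804.
Accumulated through year 7 = $239,185 − $84,804 = $154,381.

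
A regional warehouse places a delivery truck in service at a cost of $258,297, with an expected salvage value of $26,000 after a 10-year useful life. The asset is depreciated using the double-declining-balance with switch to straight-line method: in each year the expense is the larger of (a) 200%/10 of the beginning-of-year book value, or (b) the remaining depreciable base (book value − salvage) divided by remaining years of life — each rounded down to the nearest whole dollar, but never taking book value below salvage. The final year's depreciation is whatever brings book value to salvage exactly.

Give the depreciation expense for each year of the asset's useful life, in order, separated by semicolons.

$51,659; $41,327; $33,062; $26,449; $21,160; $16,928; $13,542; $10,834; $8,668; $8,668

Depreciable base = $258,297 − $26,000 = $232,297.
Year 1: DB = ⌊$258,297 × 200%/10⌋ = $51,659; SL = ⌊$232,297/10⌋ = $23,229 → take DB $51,659. Book value $206,638.
Year 2: DB = ⌊$206,638 × 200%/10⌋ = $41,327; SL = ⌊$180,638/9⌋ = $20,070 → take DB $41,327. Book value $165,311.
Year 3: DB = ⌊$165,311 × 200%/10⌋ = $33,062; SL = ⌊$139,311/8⌋ = $17,413 → take DB $33,062. Book value $132,249.
Year 4: DB = ⌊$132,249 × 200%/10⌋ = $26,449; SL = ⌊$106,249/7⌋ = $15,178 → take DB $26,449. Book value $105,800.
Year 5: DB = ⌊$105,800 × 200%/10⌋ = $21,160; SL = ⌊$79,800/6⌋ = $13,300 → take DB $21,160. Book value $84,640.
Year 6: DB = ⌊$84,640 × 200%/10⌋ = $16,928; SL = ⌊$58,640/5⌋ = $11,728 → take DB $16,928. Book value $67,712.
Year 7: DB = ⌊$67,712 × 200%/10⌋ = $13,542; SL = ⌊$41,712/4⌋ = $10,428 → take DB $13,542. Book value $54,170.
Year 8: DB = ⌊$54,170 × 200%/10⌋ = $10,834; SL = ⌊$28,170/3⌋ = $9,390 → take DB $10,834. Book value $43,336.
Year 9: DB = ⌊$43,336 × 200%/10⌋ = $8,667; SL = ⌊$17,336/2⌋ = $8,668 → take SL $8,668. Book value $34,668.
Year 10 (final): $34,668 − $26,000 = $8,668. Book value $26,000.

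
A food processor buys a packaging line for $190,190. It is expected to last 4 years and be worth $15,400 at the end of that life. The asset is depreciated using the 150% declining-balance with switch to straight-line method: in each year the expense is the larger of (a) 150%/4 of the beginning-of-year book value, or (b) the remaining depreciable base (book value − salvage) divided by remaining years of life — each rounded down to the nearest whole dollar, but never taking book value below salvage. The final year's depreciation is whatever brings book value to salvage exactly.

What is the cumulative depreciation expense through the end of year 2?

Depreciable base = $190,190 − $15,400 = $174,790.
Year 1: DB = ⌊$190,190 × 150%/4⌋ = $71,321; SL = ⌊$174,790/4⌋ = $43,697 → take DB $71,321. Book value $118,869.
Year 2: DB = ⌊$118,869 × 150%/4⌋ = $44,575; SL = ⌊$103,469/3⌋ = $34,489 → take DB $44,575. Book value $74,294.
Accumulated through year 2 = $190,190 − $74,294 = $115,896.

$115,896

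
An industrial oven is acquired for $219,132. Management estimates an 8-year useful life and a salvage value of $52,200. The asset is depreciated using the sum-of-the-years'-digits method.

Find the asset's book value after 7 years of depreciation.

$56,837

Depreciable base = $219,132 − $52,200 = $166,932.
Sum of the years' digits = 8+7+6+5+4+3+2+1 = 36.
Year 1: $166,932 × 8/36 = $37,096. Book value $182,036.
Year 2: $166,932 × 7/36 = $32,459. Book value $149,577.
Year 3: $166,932 × 6/36 = $27,822. Book value $121,755.
Year 4: $166,932 × 5/36 = $23,185. Book value $98,570.
Year 5: $166,932 × 4/36 = $18,548. Book value $80,022.
Year 6: $166,932 × 3/36 = $13,911. Book value $66,111.
Year 7: $166,932 × 2/36 = $9,274. Book value $56,837.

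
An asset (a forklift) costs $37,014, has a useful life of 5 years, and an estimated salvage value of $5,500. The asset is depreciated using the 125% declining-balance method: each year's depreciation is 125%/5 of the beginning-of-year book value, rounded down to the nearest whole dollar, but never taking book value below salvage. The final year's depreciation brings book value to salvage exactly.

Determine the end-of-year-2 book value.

$20,821

Depreciable base = $37,014 − $5,500 = $31,514.
Year 1: ⌊$37,014 × 125%/5⌋ = $9,253. Book value $27,761.
Year 2: ⌊$27,761 × 125%/5⌋ = $6,940. Book value $20,821.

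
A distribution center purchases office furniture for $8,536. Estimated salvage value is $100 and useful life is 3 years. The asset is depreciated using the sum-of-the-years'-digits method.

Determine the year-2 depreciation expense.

Depreciable base = $8,536 − $100 = $8,436.
Sum of the years' digits = 3+2+1 = 6.
Year 1: $8,436 × 3/6 = $4,218. Book value $4,318.
Year 2: $8,436 × 2/6 = $2,812. Book value $1,506.

$2,812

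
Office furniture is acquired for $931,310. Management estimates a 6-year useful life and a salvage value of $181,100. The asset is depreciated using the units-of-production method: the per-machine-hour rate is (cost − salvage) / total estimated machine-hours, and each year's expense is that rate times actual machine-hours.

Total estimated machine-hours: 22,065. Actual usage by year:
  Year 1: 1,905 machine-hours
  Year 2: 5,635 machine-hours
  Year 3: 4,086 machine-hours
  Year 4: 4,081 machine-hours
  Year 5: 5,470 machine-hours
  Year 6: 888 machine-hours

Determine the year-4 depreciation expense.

Depreciable base = $931,310 − $181,100 = $750,210.
Rate = $750,210 / 22,065 machine-hours = $34 per machine-hour.
Year 1: 1,905 × $34 = $64,770. Book value $866,540.
Year 2: 5,635 × $34 = $191,590. Book value $674,950.
Year 3: 4,086 × $34 = $138,924. Book value $536,026.
Year 4: 4,081 × $34 = $138,754. Book value $397,272.

$138,754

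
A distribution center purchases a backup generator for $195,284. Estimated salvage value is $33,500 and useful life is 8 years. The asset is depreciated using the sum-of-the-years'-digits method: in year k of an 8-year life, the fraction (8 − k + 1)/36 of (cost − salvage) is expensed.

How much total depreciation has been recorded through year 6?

Depreciable base = $195,284 − $33,500 = $161,784.
Sum of the years' digits = 8+7+6+5+4+3+2+1 = 36.
Year 1: $161,784 × 8/36 = $35,952. Book value $159,332.
Year 2: $161,784 × 7/36 = $31,458. Book value $127,874.
Year 3: $161,784 × 6/36 = $26,964. Book value $100,910.
Year 4: $161,784 × 5/36 = $22,470. Book value $78,440.
Year 5: $161,784 × 4/36 = $17,976. Book value $60,464.
Year 6: $161,784 × 3/36 = $13,482. Book value $46,982.
Accumulated through year 6 = $195,284 − $46,982 = $148,302.

$148,302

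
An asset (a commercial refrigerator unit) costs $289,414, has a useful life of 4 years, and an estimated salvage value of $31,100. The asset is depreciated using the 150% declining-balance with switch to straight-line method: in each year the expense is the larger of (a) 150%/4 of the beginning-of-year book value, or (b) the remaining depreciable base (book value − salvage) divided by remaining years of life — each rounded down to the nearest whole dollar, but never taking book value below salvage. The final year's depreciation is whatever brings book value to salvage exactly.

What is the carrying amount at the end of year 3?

$70,659

Depreciable base = $289,414 − $31,100 = $258,314.
Year 1: DB = ⌊$289,414 × 150%/4⌋ = $108,530; SL = ⌊$258,314/4⌋ = $64,578 → take DB $108,530. Book value $180,884.
Year 2: DB = ⌊$180,884 × 150%/4⌋ = $67,831; SL = ⌊$149,784/3⌋ = $49,928 → take DB $67,831. Book value $113,053.
Year 3: DB = ⌊$113,053 × 150%/4⌋ = $42,394; SL = ⌊$81,953/2⌋ = $40,976 → take DB $42,394. Book value $70,659.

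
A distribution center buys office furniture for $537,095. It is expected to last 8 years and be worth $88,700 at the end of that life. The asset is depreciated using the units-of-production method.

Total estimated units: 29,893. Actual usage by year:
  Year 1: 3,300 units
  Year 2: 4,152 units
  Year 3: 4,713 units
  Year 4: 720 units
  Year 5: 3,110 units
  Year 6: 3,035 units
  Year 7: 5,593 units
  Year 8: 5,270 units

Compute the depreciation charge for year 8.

$79,050

Depreciable base = $537,095 − $88,700 = $448,395.
Rate = $448,395 / 29,893 units = $15 per unit.
Year 1: 3,300 × $15 = $49,500. Book value $487,595.
Year 2: 4,152 × $15 = $62,280. Book value $425,315.
Year 3: 4,713 × $15 = $70,695. Book value $354,620.
Year 4: 720 × $15 = $10,800. Book value $343,820.
Year 5: 3,110 × $15 = $46,650. Book value $297,170.
Year 6: 3,035 × $15 = $45,525. Book value $251,645.
Year 7: 5,593 × $15 = $83,895. Book value $167,750.
Year 8: 5,270 × $15 = $79,050. Book value $88,700.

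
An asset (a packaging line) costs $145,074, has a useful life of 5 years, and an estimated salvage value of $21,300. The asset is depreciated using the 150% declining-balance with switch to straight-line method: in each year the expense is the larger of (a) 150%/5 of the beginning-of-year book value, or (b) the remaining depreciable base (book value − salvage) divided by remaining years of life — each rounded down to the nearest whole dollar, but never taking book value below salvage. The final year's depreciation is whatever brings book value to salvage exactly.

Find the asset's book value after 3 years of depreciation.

Depreciable base = $145,074 − $21,300 = $123,774.
Year 1: DB = ⌊$145,074 × 150%/5⌋ = $43,522; SL = ⌊$123,774/5⌋ = $24,754 → take DB $43,522. Book value $101,552.
Year 2: DB = ⌊$101,552 × 150%/5⌋ = $30,465; SL = ⌊$80,252/4⌋ = $20,063 → take DB $30,465. Book value $71,087.
Year 3: DB = ⌊$71,087 × 150%/5⌋ = $21,326; SL = ⌊$49,787/3⌋ = $16,595 → take DB $21,326. Book value $49,761.

$49,761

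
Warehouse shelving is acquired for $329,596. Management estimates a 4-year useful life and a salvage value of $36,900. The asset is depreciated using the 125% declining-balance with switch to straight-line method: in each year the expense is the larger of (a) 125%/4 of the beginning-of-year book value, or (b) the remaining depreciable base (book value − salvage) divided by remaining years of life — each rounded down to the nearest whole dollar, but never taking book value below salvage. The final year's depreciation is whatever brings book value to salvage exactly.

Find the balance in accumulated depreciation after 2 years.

$173,809

Depreciable base = $329,596 − $36,900 = $292,696.
Year 1: DB = ⌊$329,596 × 125%/4⌋ = $102,998; SL = ⌊$292,696/4⌋ = $73,174 → take DB $102,998. Book value $226,598.
Year 2: DB = ⌊$226,598 × 125%/4⌋ = $70,811; SL = ⌊$189,698/3⌋ = $63,232 → take DB $70,811. Book value $155,787.
Accumulated through year 2 = $329,596 − $155,787 = $173,809.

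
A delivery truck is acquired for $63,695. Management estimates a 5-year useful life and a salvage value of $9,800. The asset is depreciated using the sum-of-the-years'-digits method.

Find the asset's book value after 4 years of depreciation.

$13,393

Depreciable base = $63,695 − $9,800 = $53,895.
Sum of the years' digits = 5+4+3+2+1 = 15.
Year 1: $53,895 × 5/15 = $17,965. Book value $45,730.
Year 2: $53,895 × 4/15 = $14,372. Book value $31,358.
Year 3: $53,895 × 3/15 = $10,779. Book value $20,579.
Year 4: $53,895 × 2/15 = $7,186. Book value $13,393.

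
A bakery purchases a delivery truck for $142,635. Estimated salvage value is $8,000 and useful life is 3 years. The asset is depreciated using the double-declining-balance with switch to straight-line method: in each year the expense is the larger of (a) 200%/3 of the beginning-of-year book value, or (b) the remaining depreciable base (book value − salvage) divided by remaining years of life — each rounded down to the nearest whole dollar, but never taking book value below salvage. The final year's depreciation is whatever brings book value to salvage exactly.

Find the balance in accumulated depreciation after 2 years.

$126,786

Depreciable base = $142,635 − $8,000 = $134,635.
Year 1: DB = ⌊$142,635 × 200%/3⌋ = $95,090; SL = ⌊$134,635/3⌋ = $44,878 → take DB $95,090. Book value $47,545.
Year 2: DB = ⌊$47,545 × 200%/3⌋ = $31,696; SL = ⌊$39,545/2⌋ = $19,772 → take DB $31,696. Book value $15,849.
Accumulated through year 2 = $142,635 − $15,849 = $126,786.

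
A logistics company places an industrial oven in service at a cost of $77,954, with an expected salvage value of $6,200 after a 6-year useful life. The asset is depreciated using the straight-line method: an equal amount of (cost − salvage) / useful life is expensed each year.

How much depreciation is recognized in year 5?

$11,959

Depreciable base = $77,954 − $6,200 = $71,754.
Annual expense = $71,754 / 6 = $11,959.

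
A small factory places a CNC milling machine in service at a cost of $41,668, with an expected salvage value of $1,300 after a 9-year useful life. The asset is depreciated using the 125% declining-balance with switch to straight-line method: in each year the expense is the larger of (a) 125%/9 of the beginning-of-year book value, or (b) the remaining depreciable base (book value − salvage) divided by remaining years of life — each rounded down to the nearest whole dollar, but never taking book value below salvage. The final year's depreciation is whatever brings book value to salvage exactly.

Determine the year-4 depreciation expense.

Depreciable base = $41,668 − $1,300 = $40,368.
Year 1: DB = ⌊$41,668 × 125%/9⌋ = $5,787; SL = ⌊$40,368/9⌋ = $4,485 → take DB $5,787. Book value $35,881.
Year 2: DB = ⌊$35,881 × 125%/9⌋ = $4,983; SL = ⌊$34,581/8⌋ = $4,322 → take DB $4,983. Book value $30,898.
Year 3: DB = ⌊$30,898 × 125%/9⌋ = $4,291; SL = ⌊$29,598/7⌋ = $4,228 → take DB $4,291. Book value $26,607.
Year 4: DB = ⌊$26,607 × 125%/9⌋ = $3,695; SL = ⌊$25,307/6⌋ = $4,217 → take SL $4,217. Book value $22,390.

$4,217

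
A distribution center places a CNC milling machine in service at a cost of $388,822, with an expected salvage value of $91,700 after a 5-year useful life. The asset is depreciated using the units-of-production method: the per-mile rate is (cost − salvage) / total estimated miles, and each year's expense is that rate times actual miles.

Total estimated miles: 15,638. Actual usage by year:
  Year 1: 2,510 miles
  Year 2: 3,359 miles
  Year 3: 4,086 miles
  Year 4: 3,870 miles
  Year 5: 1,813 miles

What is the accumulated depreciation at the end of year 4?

$262,675

Depreciable base = $388,822 − $91,700 = $297,122.
Rate = $297,122 / 15,638 miles = $19 per mile.
Year 1: 2,510 × $19 = $47,690. Book value $341,132.
Year 2: 3,359 × $19 = $63,821. Book value $277,311.
Year 3: 4,086 × $19 = $77,634. Book value $199,677.
Year 4: 3,870 × $19 = $73,530. Book value $126,147.
Accumulated through year 4 = $388,822 − $126,147 = $262,675.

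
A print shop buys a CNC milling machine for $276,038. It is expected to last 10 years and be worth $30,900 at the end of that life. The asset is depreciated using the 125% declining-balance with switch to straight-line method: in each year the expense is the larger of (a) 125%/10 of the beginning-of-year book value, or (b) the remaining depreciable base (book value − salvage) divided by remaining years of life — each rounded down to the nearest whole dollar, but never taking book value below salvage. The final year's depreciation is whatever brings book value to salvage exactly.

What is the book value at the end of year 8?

Depreciable base = $276,038 − $30,900 = $245,138.
Year 1: DB = ⌊$276,038 × 125%/10⌋ = $34,504; SL = ⌊$245,138/10⌋ = $24,513 → take DB $34,504. Book value $241,534.
Year 2: DB = ⌊$241,534 × 125%/10⌋ = $30,191; SL = ⌊$210,634/9⌋ = $23,403 → take DB $30,191. Book value $211,343.
Year 3: DB = ⌊$211,343 × 125%/10⌋ = $26,417; SL = ⌊$180,443/8⌋ = $22,555 → take DB $26,417. Book value $184,926.
Year 4: DB = ⌊$184,926 × 125%/10⌋ = $23,115; SL = ⌊$154,026/7⌋ = $22,003 → take DB $23,115. Book value $161,811.
Year 5: DB = ⌊$161,811 × 125%/10⌋ = $20,226; SL = ⌊$130,911/6⌋ = $21,818 → take SL $21,818. Book value $139,993.
Year 6: DB = ⌊$139,993 × 125%/10⌋ = $17,499; SL = ⌊$109,093/5⌋ = $21,818 → take SL $21,818. Book value $118,175.
Year 7: DB = ⌊$118,175 × 125%/10⌋ = $14,771; SL = ⌊$87,275/4⌋ = $21,818 → take SL $21,818. Book value $96,357.
Year 8: DB = ⌊$96,357 × 125%/10⌋ = $12,044; SL = ⌊$65,457/3⌋ = $21,819 → take SL $21,819. Book value $74,538.

$74,538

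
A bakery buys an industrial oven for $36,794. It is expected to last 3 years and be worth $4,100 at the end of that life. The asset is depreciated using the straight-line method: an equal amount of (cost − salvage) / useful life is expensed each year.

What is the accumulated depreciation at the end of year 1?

$10,898

Depreciable base = $36,794 − $4,100 = $32,694.
Annual expense = $32,694 / 3 = $10,898.
End of year 1: book value $25,896.
Accumulated through year 1 = $36,794 − $25,896 = $10,898.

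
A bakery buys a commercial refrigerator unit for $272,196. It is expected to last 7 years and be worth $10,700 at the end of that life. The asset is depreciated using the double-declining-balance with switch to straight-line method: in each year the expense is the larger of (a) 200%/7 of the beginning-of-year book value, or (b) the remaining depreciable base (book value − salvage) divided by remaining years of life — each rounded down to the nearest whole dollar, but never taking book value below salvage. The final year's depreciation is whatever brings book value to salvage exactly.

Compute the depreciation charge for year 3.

Depreciable base = $272,196 − $10,700 = $261,496.
Year 1: DB = ⌊$272,196 × 200%/7⌋ = $77,770; SL = ⌊$261,496/7⌋ = $37,356 → take DB $77,770. Book value $194,426.
Year 2: DB = ⌊$194,426 × 200%/7⌋ = $55,550; SL = ⌊$183,726/6⌋ = $30,621 → take DB $55,550. Book value $138,876.
Year 3: DB = ⌊$138,876 × 200%/7⌋ = $39,678; SL = ⌊$128,176/5⌋ = $25,635 → take DB $39,678. Book value $99,198.

$39,678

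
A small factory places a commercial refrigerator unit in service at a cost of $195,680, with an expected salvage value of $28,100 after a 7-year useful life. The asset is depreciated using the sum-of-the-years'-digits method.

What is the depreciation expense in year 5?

Depreciable base = $195,680 − $28,100 = $167,580.
Sum of the years' digits = 7+6+5+4+3+2+1 = 28.
Year 1: $167,580 × 7/28 = $41,895. Book value $153,785.
Year 2: $167,580 × 6/28 = $35,910. Book value $117,875.
Year 3: $167,580 × 5/28 = $29,925. Book value $87,950.
Year 4: $167,580 × 4/28 = $23,940. Book value $64,010.
Year 5: $167,580 × 3/28 = $17,955. Book value $46,055.

$17,955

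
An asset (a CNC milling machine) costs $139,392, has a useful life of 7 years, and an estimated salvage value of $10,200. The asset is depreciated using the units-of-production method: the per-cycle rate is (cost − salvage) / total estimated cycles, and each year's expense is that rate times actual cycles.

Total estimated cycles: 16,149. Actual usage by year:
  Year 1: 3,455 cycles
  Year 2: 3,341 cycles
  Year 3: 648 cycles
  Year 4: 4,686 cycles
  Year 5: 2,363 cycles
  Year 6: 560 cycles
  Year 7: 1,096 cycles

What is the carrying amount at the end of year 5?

Depreciable base = $139,392 − $10,200 = $129,192.
Rate = $129,192 / 16,149 cycles = $8 per cycle.
Year 1: 3,455 × $8 = $27,640. Book value $111,752.
Year 2: 3,341 × $8 = $26,728. Book value $85,024.
Year 3: 648 × $8 = $5,184. Book value $79,840.
Year 4: 4,686 × $8 = $37,488. Book value $42,352.
Year 5: 2,363 × $8 = $18,904. Book value $23,448.

$23,448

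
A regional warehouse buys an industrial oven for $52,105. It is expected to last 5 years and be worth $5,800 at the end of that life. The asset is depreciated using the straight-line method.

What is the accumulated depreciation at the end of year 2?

$18,522

Depreciable base = $52,105 − $5,800 = $46,305.
Annual expense = $46,305 / 5 = $9,261.
End of year 1: book value $42,844.
End of year 2: book value $33,583.
Accumulated through year 2 = $52,105 − $33,583 = $18,522.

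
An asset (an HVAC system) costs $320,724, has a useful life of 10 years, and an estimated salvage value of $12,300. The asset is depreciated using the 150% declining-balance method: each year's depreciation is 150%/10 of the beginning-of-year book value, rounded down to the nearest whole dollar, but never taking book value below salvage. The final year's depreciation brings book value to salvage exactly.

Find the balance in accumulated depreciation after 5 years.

Depreciable base = $320,724 − $12,300 = $308,424.
Year 1: ⌊$320,724 × 150%/10⌋ = $48,108. Book value $272,616.
Year 2: ⌊$272,616 × 150%/10⌋ = $40,892. Book value $231,724.
Year 3: ⌊$231,724 × 150%/10⌋ = $34,758. Book value $196,966.
Year 4: ⌊$196,966 × 150%/10⌋ = $29,544. Book value $167,422.
Year 5: ⌊$167,422 × 150%/10⌋ = $25,113. Book value $142,309.
Accumulated through year 5 = $320,724 − $142,309 = $178,415.

$178,415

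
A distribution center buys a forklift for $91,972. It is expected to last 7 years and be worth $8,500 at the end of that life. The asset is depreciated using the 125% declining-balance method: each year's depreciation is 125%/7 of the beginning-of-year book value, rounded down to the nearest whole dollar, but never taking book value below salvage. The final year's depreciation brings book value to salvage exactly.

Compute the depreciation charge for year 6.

Depreciable base = $91,972 − $8,500 = $83,472.
Year 1: ⌊$91,972 × 125%/7⌋ = $16,423. Book value $75,549.
Year 2: ⌊$75,549 × 125%/7⌋ = $13,490. Book value $62,059.
Year 3: ⌊$62,059 × 125%/7⌋ = $11,081. Book value $50,978.
Year 4: ⌊$50,978 × 125%/7⌋ = $9,103. Book value $41,875.
Year 5: ⌊$41,875 × 125%/7⌋ = $7,477. Book value $34,398.
Year 6: ⌊$34,398 × 125%/7⌋ = $6,142. Book value $28,256.

$6,142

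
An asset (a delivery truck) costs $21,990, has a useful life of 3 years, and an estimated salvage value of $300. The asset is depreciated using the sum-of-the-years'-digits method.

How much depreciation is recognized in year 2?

Depreciable base = $21,990 − $300 = $21,690.
Sum of the years' digits = 3+2+1 = 6.
Year 1: $21,690 × 3/6 = $10,845. Book value $11,145.
Year 2: $21,690 × 2/6 = $7,230. Book value $3,915.

$7,230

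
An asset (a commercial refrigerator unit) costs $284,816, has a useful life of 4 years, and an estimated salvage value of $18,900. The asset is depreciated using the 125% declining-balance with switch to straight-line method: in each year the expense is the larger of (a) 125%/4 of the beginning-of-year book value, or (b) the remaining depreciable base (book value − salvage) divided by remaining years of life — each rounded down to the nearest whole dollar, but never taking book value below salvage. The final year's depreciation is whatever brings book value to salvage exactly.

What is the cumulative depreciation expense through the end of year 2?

Depreciable base = $284,816 − $18,900 = $265,916.
Year 1: DB = ⌊$284,816 × 125%/4⌋ = $89,005; SL = ⌊$265,916/4⌋ = $66,479 → take DB $89,005. Book value $195,811.
Year 2: DB = ⌊$195,811 × 125%/4⌋ = $61,190; SL = ⌊$176,911/3⌋ = $58,970 → take DB $61,190. Book value $134,621.
Accumulated through year 2 = $284,816 − $134,621 = $150,195.

$150,195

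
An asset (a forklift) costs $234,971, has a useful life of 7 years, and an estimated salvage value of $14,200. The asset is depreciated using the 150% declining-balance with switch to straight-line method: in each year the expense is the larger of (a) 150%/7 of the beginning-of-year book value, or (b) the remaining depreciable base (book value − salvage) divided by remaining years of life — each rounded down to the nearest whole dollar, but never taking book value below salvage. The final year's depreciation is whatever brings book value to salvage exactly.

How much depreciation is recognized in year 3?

$31,084

Depreciable base = $234,971 − $14,200 = $220,771.
Year 1: DB = ⌊$234,971 × 150%/7⌋ = $50,350; SL = ⌊$220,771/7⌋ = $31,538 → take DB $50,350. Book value $184,621.
Year 2: DB = ⌊$184,621 × 150%/7⌋ = $39,561; SL = ⌊$170,421/6⌋ = $28,403 → take DB $39,561. Book value $145,060.
Year 3: DB = ⌊$145,060 × 150%/7⌋ = $31,084; SL = ⌊$130,860/5⌋ = $26,172 → take DB $31,084. Book value $113,976.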